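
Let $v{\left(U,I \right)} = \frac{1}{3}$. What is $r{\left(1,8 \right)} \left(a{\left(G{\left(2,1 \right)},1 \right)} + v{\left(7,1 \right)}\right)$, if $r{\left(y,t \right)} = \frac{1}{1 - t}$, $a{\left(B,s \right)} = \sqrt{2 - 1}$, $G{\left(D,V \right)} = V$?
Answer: $- \frac{4}{21} \approx -0.19048$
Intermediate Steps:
$a{\left(B,s \right)} = 1$ ($a{\left(B,s \right)} = \sqrt{1} = 1$)
$v{\left(U,I \right)} = \frac{1}{3}$
$r{\left(1,8 \right)} \left(a{\left(G{\left(2,1 \right)},1 \right)} + v{\left(7,1 \right)}\right) = - \frac{1}{-1 + 8} \left(1 + \frac{1}{3}\right) = - \frac{1}{7} \cdot \frac{4}{3} = \left(-1\right) \frac{1}{7} \cdot \frac{4}{3} = \left(- \frac{1}{7}\right) \frac{4}{3} = - \frac{4}{21}$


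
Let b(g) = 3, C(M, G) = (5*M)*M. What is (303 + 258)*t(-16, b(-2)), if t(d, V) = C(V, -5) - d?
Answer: 34221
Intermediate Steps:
C(M, G) = 5*M**2
t(d, V) = -d + 5*V**2 (t(d, V) = 5*V**2 - d = -d + 5*V**2)
(303 + 258)*t(-16, b(-2)) = (303 + 258)*(-1*(-16) + 5*3**2) = 561*(16 + 5*9) = 561*(16 + 45) = 561*61 = 34221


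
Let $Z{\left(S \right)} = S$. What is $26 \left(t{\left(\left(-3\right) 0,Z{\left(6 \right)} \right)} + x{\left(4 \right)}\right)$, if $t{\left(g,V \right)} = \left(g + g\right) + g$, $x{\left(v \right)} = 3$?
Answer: $78$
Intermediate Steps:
$t{\left(g,V \right)} = 3 g$ ($t{\left(g,V \right)} = 2 g + g = 3 g$)
$26 \left(t{\left(\left(-3\right) 0,Z{\left(6 \right)} \right)} + x{\left(4 \right)}\right) = 26 \left(3 \left(\left(-3\right) 0\right) + 3\right) = 26 \left(3 \cdot 0 + 3\right) = 26 \left(0 + 3\right) = 26 \cdot 3 = 78$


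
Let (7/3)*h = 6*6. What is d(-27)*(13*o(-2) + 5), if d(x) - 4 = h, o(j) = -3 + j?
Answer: -8160/7 ≈ -1165.7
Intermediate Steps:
h = 108/7 (h = 3*(6*6)/7 = (3/7)*36 = 108/7 ≈ 15.429)
d(x) = 136/7 (d(x) = 4 + 108/7 = 136/7)
d(-27)*(13*o(-2) + 5) = 136*(13*(-3 - 2) + 5)/7 = 136*(13*(-5) + 5)/7 = 136*(-65 + 5)/7 = (136/7)*(-60) = -8160/7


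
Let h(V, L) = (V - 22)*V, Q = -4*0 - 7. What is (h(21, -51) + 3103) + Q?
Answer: 3075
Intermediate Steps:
Q = -7 (Q = 0 - 7 = -7)
h(V, L) = V*(-22 + V) (h(V, L) = (-22 + V)*V = V*(-22 + V))
(h(21, -51) + 3103) + Q = (21*(-22 + 21) + 3103) - 7 = (21*(-1) + 3103) - 7 = (-21 + 3103) - 7 = 3082 - 7 = 3075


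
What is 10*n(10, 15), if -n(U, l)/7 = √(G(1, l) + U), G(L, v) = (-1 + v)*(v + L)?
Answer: -210*√26 ≈ -1070.8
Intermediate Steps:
G(L, v) = (-1 + v)*(L + v)
n(U, l) = -7*√(-1 + U + l²) (n(U, l) = -7*√((l² - 1*1 - l + 1*l) + U) = -7*√((l² - 1 - l + l) + U) = -7*√((-1 + l²) + U) = -7*√(-1 + U + l²))
10*n(10, 15) = 10*(-7*√(-1 + 10 + 15²)) = 10*(-7*√(-1 + 10 + 225)) = 10*(-21*√26) = -210*√26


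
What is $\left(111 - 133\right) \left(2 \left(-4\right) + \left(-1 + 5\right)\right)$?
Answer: $88$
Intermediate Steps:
$\left(111 - 133\right) \left(2 \left(-4\right) + \left(-1 + 5\right)\right) = - 22 \left(-8 + 4\right) = \left(-22\right) \left(-4\right) = 88$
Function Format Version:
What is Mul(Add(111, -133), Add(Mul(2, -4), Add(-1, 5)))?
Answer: 88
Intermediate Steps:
Mul(Add(111, -133), Add(Mul(2, -4), Add(-1, 5))) = Mul(-22, Add(-8, 4)) = Mul(-22, -4) = 88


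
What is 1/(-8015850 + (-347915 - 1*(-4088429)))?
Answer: -1/4275336 ≈ -2.3390e-7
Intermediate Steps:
1/(-8015850 + (-347915 - 1*(-4088429))) = 1/(-8015850 + (-347915 + 4088429)) = 1/(-8015850 + 3740514) = 1/(-4275336) = -1/4275336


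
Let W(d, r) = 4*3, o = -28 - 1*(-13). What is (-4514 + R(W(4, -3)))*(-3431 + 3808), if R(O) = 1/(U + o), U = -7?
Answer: -37439493/22 ≈ -1.7018e+6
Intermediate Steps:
o = -15 (o = -28 + 13 = -15)
W(d, r) = 12
R(O) = -1/22 (R(O) = 1/(-7 - 15) = 1/(-22) = -1/22)
(-4514 + R(W(4, -3)))*(-3431 + 3808) = (-4514 - 1/22)*(-3431 + 3808) = -99309/22*377 = -37439493/22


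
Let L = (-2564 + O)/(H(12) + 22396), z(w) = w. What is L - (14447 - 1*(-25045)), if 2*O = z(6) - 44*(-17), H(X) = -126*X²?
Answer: -167922171/4252 ≈ -39493.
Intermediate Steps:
O = 377 (O = (6 - 44*(-17))/2 = (6 + 748)/2 = (½)*754 = 377)
L = -2187/4252 (L = (-2564 + 377)/(-126*12² + 22396) = -2187/(-126*144 + 22396) = -2187/(-18144 + 22396) = -2187/4252 ≈ -0.51435)
L - (14447 - 1*(-25045)) = -2187/4252 - (14447 - 1*(-25045)) = -2187/4252 - (14447 + 25045) = -2187/4252 - 1*39492 = -2187/4252 - 39492 = -167922171/4252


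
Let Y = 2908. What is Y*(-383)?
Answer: -1113764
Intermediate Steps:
Y*(-383) = 2908*(-383) = -1113764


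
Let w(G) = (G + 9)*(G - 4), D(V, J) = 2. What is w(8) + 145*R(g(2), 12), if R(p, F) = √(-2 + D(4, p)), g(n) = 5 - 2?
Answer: 68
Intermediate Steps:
g(n) = 3
R(p, F) = 0 (R(p, F) = √(-2 + 2) = √0 = 0)
w(G) = (-4 + G)*(9 + G) (w(G) = (9 + G)*(-4 + G) = (-4 + G)*(9 + G))
w(8) + 145*R(g(2), 12) = (-36 + 8² + 5*8) + 145*0 = (-36 + 64 + 40) + 0 = 68 + 0 = 68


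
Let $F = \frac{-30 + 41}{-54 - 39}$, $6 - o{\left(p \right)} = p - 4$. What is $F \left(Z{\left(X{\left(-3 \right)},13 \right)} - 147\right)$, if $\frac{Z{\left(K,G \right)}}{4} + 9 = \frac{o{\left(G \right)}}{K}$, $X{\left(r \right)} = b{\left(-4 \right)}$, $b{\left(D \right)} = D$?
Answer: $\frac{660}{31} \approx 21.29$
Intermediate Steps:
$X{\left(r \right)} = -4$
$o{\left(p \right)} = 10 - p$ ($o{\left(p \right)} = 6 - \left(p - 4\right) = 6 - \left(-4 + p\right) = 10 - p$)
$Z{\left(K,G \right)} = -36 + \frac{4 \left(10 - G\right)}{K}$ ($Z{\left(K,G \right)} = -36 + 4 \frac{10 - G}{K} = -36 + \frac{4 \left(10 - G\right)}{K}$)
$F = - \frac{11}{93}$ ($F = \frac{11}{-93} = 11 \left(- \frac{1}{93}\right) = - \frac{11}{93} \approx -0.11828$)
$F \left(Z{\left(X{\left(-3 \right)},13 \right)} - 147\right) = - \frac{11 \left(\frac{4 \left(10 - 13 - -36\right)}{-4} - 147\right)}{93} = - \frac{11 \left(4 \left(- \frac{1}{4}\right) \left(10 - 13 + 36\right) - 147\right)}{93} = - \frac{11 \left(4 \left(- \frac{1}{4}\right) 33 - 147\right)}{93} = - \frac{11 \left(-33 - 147\right)}{93} = \left(- \frac{11}{93}\right) \left(-180\right) = \frac{660}{31}$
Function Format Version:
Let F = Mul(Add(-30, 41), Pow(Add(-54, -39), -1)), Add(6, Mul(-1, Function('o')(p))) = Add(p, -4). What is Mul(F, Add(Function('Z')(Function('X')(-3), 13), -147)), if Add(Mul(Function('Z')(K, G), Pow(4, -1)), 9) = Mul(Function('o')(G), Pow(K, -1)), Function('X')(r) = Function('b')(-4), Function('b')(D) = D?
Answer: Rational(660, 31) ≈ 21.290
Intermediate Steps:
Function('X')(r) = -4
Function('o')(p) = Add(10, Mul(-1, p)) (Function('o')(p) = Add(6, Mul(-1, Add(p, -4))) = Add(6, Mul(-1, Add(-4, p))) = Add(6, Add(4, Mul(-1, p))) = Add(10, Mul(-1, p)))
Function('Z')(K, G) = Add(-36, Mul(4, Pow(K, -1), Add(10, Mul(-1, G)))) (Function('Z')(K, G) = Add(-36, Mul(4, Mul(Add(10, Mul(-1, G)), Pow(K, -1)))) = Add(-36, Mul(4, Mul(Pow(K, -1), Add(10, Mul(-1, G))))) = Add(-36, Mul(4, Pow(K, -1), Add(10, Mul(-1, G)))))
F = Rational(-11, 93) (F = Mul(11, Pow(-93, -1)) = Mul(11, Rational(-1, 93)) = Rational(-11, 93) ≈ -0.11828)
Mul(F, Add(Function('Z')(Function('X')(-3), 13), -147)) = Mul(Rational(-11, 93), Add(Mul(4, Pow(-4, -1), Add(10, Mul(-1, 13), Mul(-9, -4))), -147)) = Mul(Rational(-11, 93), Add(Mul(4, Rational(-1, 4), Add(10, -13, 36)), -147)) = Mul(Rational(-11, 93), Add(Mul(4, Rational(-1, 4), 33), -147)) = Mul(Rational(-11, 93), Add(-33, -147)) = Mul(Rational(-11, 93), -180) = Rational(660, 31)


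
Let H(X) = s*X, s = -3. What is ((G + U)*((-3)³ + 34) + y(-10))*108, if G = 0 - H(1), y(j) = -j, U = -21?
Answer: -12528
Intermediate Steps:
H(X) = -3*X
G = 3 (G = 0 - (-3) = 0 - 1*(-3) = 0 + 3 = 3)
((G + U)*((-3)³ + 34) + y(-10))*108 = ((3 - 21)*((-3)³ + 34) - 1*(-10))*108 = (-18*(-27 + 34) + 10)*108 = (-18*7 + 10)*108 = (-126 + 10)*108 = -116*108 = -12528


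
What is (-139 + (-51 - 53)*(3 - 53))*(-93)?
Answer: -470673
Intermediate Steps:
(-139 + (-51 - 53)*(3 - 53))*(-93) = (-139 - 104*(-50))*(-93) = (-139 + 5200)*(-93) = 5061*(-93) = -470673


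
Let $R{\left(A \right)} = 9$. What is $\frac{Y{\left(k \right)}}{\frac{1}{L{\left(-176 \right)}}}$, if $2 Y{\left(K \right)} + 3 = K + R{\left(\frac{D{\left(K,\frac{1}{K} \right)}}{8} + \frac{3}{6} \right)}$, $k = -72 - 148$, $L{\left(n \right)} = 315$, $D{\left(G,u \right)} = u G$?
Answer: $-33705$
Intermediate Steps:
$D{\left(G,u \right)} = G u$
$k = -220$ ($k = -72 - 148 = -220$)
$Y{\left(K \right)} = 3 + \frac{K}{2}$ ($Y{\left(K \right)} = - \frac{3}{2} + \frac{K + 9}{2} = - \frac{3}{2} + \frac{9 + K}{2} = - \frac{3}{2} + \left(\frac{9}{2} + \frac{K}{2}\right) = 3 + \frac{K}{2}$)
$\frac{Y{\left(k \right)}}{\frac{1}{L{\left(-176 \right)}}} = \frac{3 + \frac{1}{2} \left(-220\right)}{\frac{1}{315}} = \left(3 - 110\right) \frac{1}{\frac{1}{315}} = \left(-107\right) 315 = -33705$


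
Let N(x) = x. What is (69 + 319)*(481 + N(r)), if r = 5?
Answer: 188568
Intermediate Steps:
(69 + 319)*(481 + N(r)) = (69 + 319)*(481 + 5) = 388*486 = 188568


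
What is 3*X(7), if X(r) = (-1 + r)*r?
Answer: 126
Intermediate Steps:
X(r) = r*(-1 + r)
3*X(7) = 3*(7*(-1 + 7)) = 3*(7*6) = 3*42 = 126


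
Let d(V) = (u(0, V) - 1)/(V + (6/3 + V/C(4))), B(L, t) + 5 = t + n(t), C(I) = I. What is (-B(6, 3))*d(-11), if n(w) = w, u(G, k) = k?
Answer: -48/47 ≈ -1.0213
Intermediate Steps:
B(L, t) = -5 + 2*t (B(L, t) = -5 + (t + t) = -5 + 2*t)
d(V) = (-1 + V)/(2 + 5*V/4) (d(V) = (V - 1)/(V + (6/3 + V/4)) = (-1 + V)/(V + (6*(⅓) + V*(¼))) = (-1 + V)/(V + (2 + V/4)) = (-1 + V)/(2 + 5*V/4))
(-B(6, 3))*d(-11) = (-(-5 + 2*3))*(4*(-1 - 11)/(8 + 5*(-11))) = (-(-5 + 6))*(4*(-12)/(8 - 55)) = (-1*1)*(4*(-12)/(-47)) = -4*(-1)*(-12)/47 = -1*48/47 = -48/47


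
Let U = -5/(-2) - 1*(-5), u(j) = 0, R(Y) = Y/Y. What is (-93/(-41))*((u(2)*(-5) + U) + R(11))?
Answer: 1581/82 ≈ 19.280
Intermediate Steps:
R(Y) = 1
U = 15/2 (U = -5*(-½) + 5 = 5/2 + 5 = 15/2 ≈ 7.5000)
(-93/(-41))*((u(2)*(-5) + U) + R(11)) = (-93/(-41))*((0*(-5) + 15/2) + 1) = (-93*(-1/41))*((0 + 15/2) + 1) = 93*(15/2 + 1)/41 = (93/41)*(17/2) = 1581/82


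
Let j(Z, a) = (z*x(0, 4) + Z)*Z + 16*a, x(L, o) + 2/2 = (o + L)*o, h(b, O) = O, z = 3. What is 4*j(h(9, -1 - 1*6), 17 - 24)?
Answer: -1512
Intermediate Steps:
x(L, o) = -1 + o*(L + o) (x(L, o) = -1 + (o + L)*o = -1 + (L + o)*o = -1 + o*(L + o))
j(Z, a) = 16*a + Z*(45 + Z) (j(Z, a) = (3*(-1 + 4² + 0*4) + Z)*Z + 16*a = (3*(-1 + 16 + 0) + Z)*Z + 16*a = (3*15 + Z)*Z + 16*a = (45 + Z)*Z + 16*a = Z*(45 + Z) + 16*a = 16*a + Z*(45 + Z))
4*j(h(9, -1 - 1*6), 17 - 24) = 4*((-1 - 1*6)² + 16*(17 - 24) + 45*(-1 - 1*6)) = 4*((-1 - 6)² + 16*(-7) + 45*(-1 - 6)) = 4*((-7)² - 112 + 45*(-7)) = 4*(49 - 112 - 315) = 4*(-378) = -1512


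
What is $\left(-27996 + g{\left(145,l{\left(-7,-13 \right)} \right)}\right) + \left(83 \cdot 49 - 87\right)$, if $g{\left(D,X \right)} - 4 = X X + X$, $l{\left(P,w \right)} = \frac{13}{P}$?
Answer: $- \frac{1176510}{49} \approx -24010.0$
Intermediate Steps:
$g{\left(D,X \right)} = 4 + X + X^{2}$ ($g{\left(D,X \right)} = 4 + \left(X X + X\right) = 4 + \left(X^{2} + X\right) = 4 + \left(X + X^{2}\right) = 4 + X + X^{2}$)
$\left(-27996 + g{\left(145,l{\left(-7,-13 \right)} \right)}\right) + \left(83 \cdot 49 - 87\right) = \left(-27996 + \left(4 + \frac{13}{-7} + \left(\frac{13}{-7}\right)^{2}\right)\right) + \left(83 \cdot 49 - 87\right) = \left(-27996 + \left(4 + 13 \left(- \frac{1}{7}\right) + \left(13 \left(- \frac{1}{7}\right)\right)^{2}\right)\right) + \left(4067 - 87\right) = \left(-27996 + \left(4 - \frac{13}{7} + \left(- \frac{13}{7}\right)^{2}\right)\right) + 3980 = \left(-27996 + \left(4 - \frac{13}{7} + \frac{169}{49}\right)\right) + 3980 = \left(-27996 + \frac{274}{49}\right) + 3980 = - \frac{1371530}{49} + 3980 = - \frac{1176510}{49}$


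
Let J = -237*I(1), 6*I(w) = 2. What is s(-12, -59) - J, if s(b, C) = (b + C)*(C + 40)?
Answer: 1428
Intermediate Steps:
s(b, C) = (40 + C)*(C + b) (s(b, C) = (C + b)*(40 + C) = (40 + C)*(C + b))
I(w) = ⅓ (I(w) = (⅙)*2 = ⅓)
J = -79 (J = -237*⅓ = -79)
s(-12, -59) - J = ((-59)² + 40*(-59) + 40*(-12) - 59*(-12)) - 1*(-79) = (3481 - 2360 - 480 + 708) + 79 = 1349 + 79 = 1428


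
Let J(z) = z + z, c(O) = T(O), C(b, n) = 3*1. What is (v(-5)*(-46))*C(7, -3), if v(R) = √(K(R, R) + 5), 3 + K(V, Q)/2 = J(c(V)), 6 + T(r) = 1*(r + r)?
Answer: -138*I*√65 ≈ -1112.6*I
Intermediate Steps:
T(r) = -6 + 2*r (T(r) = -6 + 1*(r + r) = -6 + 1*(2*r) = -6 + 2*r)
C(b, n) = 3
c(O) = -6 + 2*O
J(z) = 2*z
K(V, Q) = -30 + 8*V (K(V, Q) = -6 + 2*(2*(-6 + 2*V)) = -6 + 2*(-12 + 4*V) = -6 + (-24 + 8*V) = -30 + 8*V)
v(R) = √(-25 + 8*R) (v(R) = √((-30 + 8*R) + 5) = √(-25 + 8*R))
(v(-5)*(-46))*C(7, -3) = (√(-25 + 8*(-5))*(-46))*3 = (√(-25 - 40)*(-46))*3 = (√(-65)*(-46))*3 = ((I*√65)*(-46))*3 = -46*I*√65*3 = -138*I*√65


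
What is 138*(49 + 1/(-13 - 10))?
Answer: 6756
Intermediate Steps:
138*(49 + 1/(-13 - 10)) = 138*(49 + 1/(-23)) = 138*(49 - 1/23) = 138*(1126/23) = 6756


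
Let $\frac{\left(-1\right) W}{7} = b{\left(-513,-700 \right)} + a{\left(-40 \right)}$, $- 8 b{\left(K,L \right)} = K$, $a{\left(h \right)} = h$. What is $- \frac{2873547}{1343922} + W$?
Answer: $- \frac{306437833}{1791896} \approx -171.01$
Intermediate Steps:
$b{\left(K,L \right)} = - \frac{K}{8}$
$W = - \frac{1351}{8}$ ($W = - 7 \left(\left(- \frac{1}{8}\right) \left(-513\right) - 40\right) = - 7 \left(\frac{513}{8} - 40\right) = \left(-7\right) \frac{193}{8} = - \frac{1351}{8} \approx -168.88$)
$- \frac{2873547}{1343922} + W = - \frac{2873547}{1343922} - \frac{1351}{8} = \left(-2873547\right) \frac{1}{1343922} - \frac{1351}{8} = - \frac{957849}{447974} - \frac{1351}{8} = - \frac{306437833}{1791896}$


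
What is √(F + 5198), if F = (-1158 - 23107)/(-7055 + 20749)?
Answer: √974425971018/13694 ≈ 72.085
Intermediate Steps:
F = -24265/13694 ≈ -1.7719
√(F + 5198) = √(-24265/13694 + 5198) = √(71157147/13694) = √974425971018/13694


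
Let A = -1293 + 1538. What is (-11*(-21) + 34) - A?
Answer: 20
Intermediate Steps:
A = 245
(-11*(-21) + 34) - A = (-11*(-21) + 34) - 1*245 = (231 + 34) - 245 = 265 - 245 = 20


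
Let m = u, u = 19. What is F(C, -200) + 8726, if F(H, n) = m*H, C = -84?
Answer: 7130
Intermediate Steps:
m = 19
F(H, n) = 19*H
F(C, -200) + 8726 = 19*(-84) + 8726 = -1596 + 8726 = 7130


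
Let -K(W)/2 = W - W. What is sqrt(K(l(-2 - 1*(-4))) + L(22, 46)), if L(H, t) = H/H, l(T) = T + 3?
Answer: 1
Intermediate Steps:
l(T) = 3 + T
L(H, t) = 1
K(W) = 0 (K(W) = -2*(W - W) = -2*0 = 0)
sqrt(K(l(-2 - 1*(-4))) + L(22, 46)) = sqrt(0 + 1) = sqrt(1) = 1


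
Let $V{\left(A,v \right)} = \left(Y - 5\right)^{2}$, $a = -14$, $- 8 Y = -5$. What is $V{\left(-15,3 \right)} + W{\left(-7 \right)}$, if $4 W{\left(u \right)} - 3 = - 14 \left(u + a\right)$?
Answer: $\frac{5977}{64} \approx 93.391$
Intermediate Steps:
$Y = \frac{5}{8}$ ($Y = \left(- \frac{1}{8}\right) \left(-5\right) = \frac{5}{8} \approx 0.625$)
$W{\left(u \right)} = \frac{199}{4} - \frac{7 u}{2}$ ($W{\left(u \right)} = \frac{3}{4} + \frac{\left(-14\right) \left(u - 14\right)}{4} = \frac{3}{4} + \frac{\left(-14\right) \left(-14 + u\right)}{4} = \frac{3}{4} + \frac{196 - 14 u}{4} = \frac{3}{4} - \left(-49 + \frac{7 u}{2}\right) = \frac{199}{4} - \frac{7 u}{2}$)
$V{\left(A,v \right)} = \frac{1225}{64}$ ($V{\left(A,v \right)} = \left(\frac{5}{8} - 5\right)^{2} = \left(- \frac{35}{8}\right)^{2} = \frac{1225}{64}$)
$V{\left(-15,3 \right)} + W{\left(-7 \right)} = \frac{1225}{64} + \left(\frac{199}{4} - - \frac{49}{2}\right) = \frac{1225}{64} + \left(\frac{199}{4} + \frac{49}{2}\right) = \frac{1225}{64} + \frac{297}{4} = \frac{5977}{64}$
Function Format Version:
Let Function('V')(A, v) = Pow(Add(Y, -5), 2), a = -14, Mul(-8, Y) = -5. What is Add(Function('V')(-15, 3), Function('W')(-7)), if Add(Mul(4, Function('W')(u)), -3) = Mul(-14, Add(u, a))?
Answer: Rational(5977, 64) ≈ 93.391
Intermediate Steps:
Y = Rational(5, 8) (Y = Mul(Rational(-1, 8), -5) = Rational(5, 8) ≈ 0.62500)
Function('W')(u) = Add(Rational(199, 4), Mul(Rational(-7, 2), u)) (Function('W')(u) = Add(Rational(3, 4), Mul(Rational(1, 4), Mul(-14, Add(u, -14)))) = Add(Rational(3, 4), Mul(Rational(1, 4), Mul(-14, Add(-14, u)))) = Add(Rational(3, 4), Mul(Rational(1, 4), Add(196, Mul(-14, u)))) = Add(Rational(3, 4), Add(49, Mul(Rational(-7, 2), u))) = Add(Rational(199, 4), Mul(Rational(-7, 2), u)))
Function('V')(A, v) = Rational(1225, 64) (Function('V')(A, v) = Pow(Add(Rational(5, 8), -5), 2) = Pow(Rational(-35, 8), 2) = Rational(1225, 64))
Add(Function('V')(-15, 3), Function('W')(-7)) = Add(Rational(1225, 64), Add(Rational(199, 4), Mul(Rational(-7, 2), -7))) = Add(Rational(1225, 64), Add(Rational(199, 4), Rational(49, 2))) = Add(Rational(1225, 64), Rational(297, 4)) = Rational(5977, 64)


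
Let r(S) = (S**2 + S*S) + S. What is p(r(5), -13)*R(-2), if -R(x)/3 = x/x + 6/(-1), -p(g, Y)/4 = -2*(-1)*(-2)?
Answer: 240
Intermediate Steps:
r(S) = S + 2*S**2 (r(S) = (S**2 + S**2) + S = 2*S**2 + S = S + 2*S**2)
p(g, Y) = 16 (p(g, Y) = -4*(-2*(-1))*(-2) = -8*(-2) = -4*(-4) = 16)
R(x) = 15 (R(x) = -3*(x/x + 6/(-1)) = -3*(1 + 6*(-1)) = -3*(1 - 6) = -3*(-5) = 15)
p(r(5), -13)*R(-2) = 16*15 = 240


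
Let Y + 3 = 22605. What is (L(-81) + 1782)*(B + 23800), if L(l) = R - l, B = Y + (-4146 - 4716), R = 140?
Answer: 75192620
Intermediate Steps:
Y = 22602 (Y = -3 + 22605 = 22602)
B = 13740 (B = 22602 + (-4146 - 4716) = 22602 - 8862 = 13740)
L(l) = 140 - l
(L(-81) + 1782)*(B + 23800) = ((140 - 1*(-81)) + 1782)*(13740 + 23800) = ((140 + 81) + 1782)*37540 = (221 + 1782)*37540 = 2003*37540 = 75192620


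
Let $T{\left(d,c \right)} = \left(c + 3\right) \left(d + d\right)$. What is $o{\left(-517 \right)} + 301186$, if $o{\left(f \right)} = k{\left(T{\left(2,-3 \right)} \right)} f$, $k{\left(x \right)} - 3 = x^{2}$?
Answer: $299635$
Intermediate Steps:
$T{\left(d,c \right)} = 2 d \left(3 + c\right)$ ($T{\left(d,c \right)} = \left(3 + c\right) 2 d = 2 d \left(3 + c\right)$)
$k{\left(x \right)} = 3 + x^{2}$
$o{\left(f \right)} = 3 f$ ($o{\left(f \right)} = \left(3 + \left(2 \cdot 2 \left(3 - 3\right)\right)^{2}\right) f = \left(3 + \left(2 \cdot 2 \cdot 0\right)^{2}\right) f = \left(3 + 0^{2}\right) f = \left(3 + 0\right) f = 3 f$)
$o{\left(-517 \right)} + 301186 = 3 \left(-517\right) + 301186 = -1551 + 301186 = 299635$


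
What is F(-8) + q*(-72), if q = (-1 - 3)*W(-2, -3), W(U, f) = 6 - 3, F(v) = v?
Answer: 856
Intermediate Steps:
W(U, f) = 3
q = -12 (q = (-1 - 3)*3 = -4*3 = -12)
F(-8) + q*(-72) = -8 - 12*(-72) = -8 + 864 = 856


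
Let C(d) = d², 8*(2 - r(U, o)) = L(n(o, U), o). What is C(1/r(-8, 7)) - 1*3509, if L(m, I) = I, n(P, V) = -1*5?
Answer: -284165/81 ≈ -3508.2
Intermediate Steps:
n(P, V) = -5
r(U, o) = 2 - o/8
C(1/r(-8, 7)) - 1*3509 = (1/(2 - ⅛*7))² - 1*3509 = (1/(2 - 7/8))² - 3509 = (1/(9/8))² - 3509 = (8/9)² - 3509 = 64/81 - 3509 = -284165/81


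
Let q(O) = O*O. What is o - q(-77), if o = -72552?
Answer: -78481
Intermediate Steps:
q(O) = O²
o - q(-77) = -72552 - 1*(-77)² = -72552 - 1*5929 = -72552 - 5929 = -78481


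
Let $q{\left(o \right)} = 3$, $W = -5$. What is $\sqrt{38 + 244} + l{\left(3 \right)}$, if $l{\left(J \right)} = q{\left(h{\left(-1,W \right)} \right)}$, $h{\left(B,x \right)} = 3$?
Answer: $3 + \sqrt{282} \approx 19.793$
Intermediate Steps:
$l{\left(J \right)} = 3$
$\sqrt{38 + 244} + l{\left(3 \right)} = \sqrt{38 + 244} + 3 = \sqrt{282} + 3 = 3 + \sqrt{282}$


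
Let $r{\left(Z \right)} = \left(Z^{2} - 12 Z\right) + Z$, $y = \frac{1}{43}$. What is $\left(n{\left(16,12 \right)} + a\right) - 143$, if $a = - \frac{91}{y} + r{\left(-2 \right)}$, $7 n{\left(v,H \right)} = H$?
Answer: $- \frac{28198}{7} \approx -4028.3$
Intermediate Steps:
$y = \frac{1}{43} \approx 0.023256$
$n{\left(v,H \right)} = \frac{H}{7}$
$r{\left(Z \right)} = Z^{2} - 11 Z$
$a = -3887$ ($a = - 91 \frac{1}{\frac{1}{43}} - 2 \left(-11 - 2\right) = \left(-91\right) 43 - -26 = -3913 + 26 = -3887$)
$\left(n{\left(16,12 \right)} + a\right) - 143 = \left(\frac{1}{7} \cdot 12 - 3887\right) - 143 = \left(\frac{12}{7} - 3887\right) - 143 = - \frac{27197}{7} - 143 = - \frac{28198}{7}$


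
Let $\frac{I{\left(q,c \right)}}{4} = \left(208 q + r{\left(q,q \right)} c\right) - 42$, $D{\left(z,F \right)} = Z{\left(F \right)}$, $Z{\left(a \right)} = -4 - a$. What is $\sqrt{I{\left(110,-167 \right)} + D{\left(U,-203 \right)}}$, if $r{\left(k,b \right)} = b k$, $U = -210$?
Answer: $i \sqrt{7991249} \approx 2826.9 i$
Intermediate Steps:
$D{\left(z,F \right)} = -4 - F$
$I{\left(q,c \right)} = -168 + 832 q + 4 c q^{2}$ ($I{\left(q,c \right)} = 4 \left(\left(208 q + q q c\right) - 42\right) = 4 \left(\left(208 q + q^{2} c\right) - 42\right) = 4 \left(\left(208 q + c q^{2}\right) - 42\right) = 4 \left(-42 + 208 q + c q^{2}\right) = -168 + 832 q + 4 c q^{2}$)
$\sqrt{I{\left(110,-167 \right)} + D{\left(U,-203 \right)}} = \sqrt{\left(-168 + 832 \cdot 110 + 4 \left(-167\right) 110^{2}\right) - -199} = \sqrt{\left(-168 + 91520 + 4 \left(-167\right) 12100\right) + \left(-4 + 203\right)} = \sqrt{\left(-168 + 91520 - 8082800\right) + 199} = \sqrt{-7991448 + 199} = \sqrt{-7991249} = i \sqrt{7991249}$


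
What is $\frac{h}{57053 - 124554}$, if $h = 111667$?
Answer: $- \frac{111667}{67501} \approx -1.6543$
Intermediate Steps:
$\frac{h}{57053 - 124554} = \frac{111667}{57053 - 124554} = \frac{111667}{-67501} = 111667 \left(- \frac{1}{67501}\right) = - \frac{111667}{67501}$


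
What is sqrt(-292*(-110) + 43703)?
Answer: sqrt(75823) ≈ 275.36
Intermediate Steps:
sqrt(-292*(-110) + 43703) = sqrt(32120 + 43703) = sqrt(75823)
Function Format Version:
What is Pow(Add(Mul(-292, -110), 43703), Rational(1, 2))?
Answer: Pow(75823, Rational(1, 2)) ≈ 275.36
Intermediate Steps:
Pow(Add(Mul(-292, -110), 43703), Rational(1, 2)) = Pow(Add(32120, 43703), Rational(1, 2)) = Pow(75823, Rational(1, 2))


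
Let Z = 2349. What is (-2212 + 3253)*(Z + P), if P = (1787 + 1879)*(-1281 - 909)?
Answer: -8355264831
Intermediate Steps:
P = -8028540 (P = 3666*(-2190) = -8028540)
(-2212 + 3253)*(Z + P) = (-2212 + 3253)*(2349 - 8028540) = 1041*(-8026191) = -8355264831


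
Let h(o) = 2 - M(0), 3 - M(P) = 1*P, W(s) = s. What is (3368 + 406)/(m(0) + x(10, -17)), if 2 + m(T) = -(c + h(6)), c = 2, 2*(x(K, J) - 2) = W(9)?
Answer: 7548/7 ≈ 1078.3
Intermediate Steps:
M(P) = 3 - P
x(K, J) = 13/2 (x(K, J) = 2 + (1/2)*9 = 2 + 9/2 = 13/2)
h(o) = -1 (h(o) = 2 - (3 - 1*0) = 2 - (3 + 0) = 2 - 1*3 = 2 - 3 = -1)
m(T) = -3 (m(T) = -2 - (2 - 1) = -2 - 1*1 = -2 - 1 = -3)
(3368 + 406)/(m(0) + x(10, -17)) = (3368 + 406)/(-3 + 13/2) = 3774/(7/2) = 3774*(2/7) = 7548/7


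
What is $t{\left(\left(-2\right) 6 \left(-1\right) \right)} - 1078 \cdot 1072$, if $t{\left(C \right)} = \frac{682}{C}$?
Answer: $- \frac{6933355}{6} \approx -1.1556 \cdot 10^{6}$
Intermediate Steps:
$t{\left(\left(-2\right) 6 \left(-1\right) \right)} - 1078 \cdot 1072 = \frac{682}{\left(-2\right) 6 \left(-1\right)} - 1078 \cdot 1072 = \frac{682}{\left(-12\right) \left(-1\right)} - 1155616 = \frac{682}{12} - 1155616 = 682 \cdot \frac{1}{12} - 1155616 = \frac{341}{6} - 1155616 = - \frac{6933355}{6}$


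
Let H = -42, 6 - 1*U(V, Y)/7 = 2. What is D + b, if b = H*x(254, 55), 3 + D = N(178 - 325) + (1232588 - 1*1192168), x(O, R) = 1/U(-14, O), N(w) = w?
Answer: 80537/2 ≈ 40269.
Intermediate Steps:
U(V, Y) = 28 (U(V, Y) = 42 - 7*2 = 42 - 14 = 28)
x(O, R) = 1/28
D = 40270 (D = -3 + ((178 - 325) + (1232588 - 1*1192168)) = -3 + (-147 + (1232588 - 1192168)) = -3 + (-147 + 40420) = -3 + 40273 = 40270)
b = -3/2 (b = -42*1/28 = -3/2 ≈ -1.5000)
D + b = 40270 - 3/2 = 80537/2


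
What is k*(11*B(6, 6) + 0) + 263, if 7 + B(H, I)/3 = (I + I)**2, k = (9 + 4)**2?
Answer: 764312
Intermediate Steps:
k = 169 (k = 13**2 = 169)
B(H, I) = -21 + 12*I**2 (B(H, I) = -21 + 3*(I + I)**2 = -21 + 3*(2*I)**2 = -21 + 3*(4*I**2) = -21 + 12*I**2)
k*(11*B(6, 6) + 0) + 263 = 169*(11*(-21 + 12*6**2) + 0) + 263 = 169*(11*(-21 + 12*36) + 0) + 263 = 169*(11*(-21 + 432) + 0) + 263 = 169*(11*411 + 0) + 263 = 169*(4521 + 0) + 263 = 169*4521 + 263 = 764049 + 263 = 764312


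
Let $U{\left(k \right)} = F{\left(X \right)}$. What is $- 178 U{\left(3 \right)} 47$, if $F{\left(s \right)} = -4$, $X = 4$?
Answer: $33464$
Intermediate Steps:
$U{\left(k \right)} = -4$
$- 178 U{\left(3 \right)} 47 = \left(-178\right) \left(-4\right) 47 = 712 \cdot 47 = 33464$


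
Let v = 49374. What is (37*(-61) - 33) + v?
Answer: 47084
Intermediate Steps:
(37*(-61) - 33) + v = (37*(-61) - 33) + 49374 = (-2257 - 33) + 49374 = -2290 + 49374 = 47084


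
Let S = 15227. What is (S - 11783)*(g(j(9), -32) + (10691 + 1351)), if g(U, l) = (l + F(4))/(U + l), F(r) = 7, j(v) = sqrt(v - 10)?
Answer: 41475336 + 84*I ≈ 4.1475e+7 + 84.0*I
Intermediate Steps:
j(v) = sqrt(-10 + v)
g(U, l) = (7 + l)/(U + l) (g(U, l) = (l + 7)/(U + l) = (7 + l)/(U + l))
(S - 11783)*(g(j(9), -32) + (10691 + 1351)) = (15227 - 11783)*((7 - 32)/(sqrt(-10 + 9) - 32) + (10691 + 1351)) = 3444*(-25/(sqrt(-1) - 32) + 12042) = 3444*(-25/(I - 32) + 12042) = 3444*(-25/(-32 + I) + 12042) = 3444*(((-32 - I)/1025)*(-25) + 12042) = 3444*(-(-32 - I)/41 + 12042) = 3444*(12042 - (-32 - I)/41) = 41472648 - 84*(-32 - I)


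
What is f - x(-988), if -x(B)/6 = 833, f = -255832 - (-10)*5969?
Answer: -191144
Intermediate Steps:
f = -196142 (f = -255832 - 1*(-59690) = -255832 + 59690 = -196142)
x(B) = -4998 (x(B) = -6*833 = -4998)
f - x(-988) = -196142 - 1*(-4998) = -196142 + 4998 = -191144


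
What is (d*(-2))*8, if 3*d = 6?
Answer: -32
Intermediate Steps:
d = 2 (d = (⅓)*6 = 2)
(d*(-2))*8 = (2*(-2))*8 = -4*8 = -32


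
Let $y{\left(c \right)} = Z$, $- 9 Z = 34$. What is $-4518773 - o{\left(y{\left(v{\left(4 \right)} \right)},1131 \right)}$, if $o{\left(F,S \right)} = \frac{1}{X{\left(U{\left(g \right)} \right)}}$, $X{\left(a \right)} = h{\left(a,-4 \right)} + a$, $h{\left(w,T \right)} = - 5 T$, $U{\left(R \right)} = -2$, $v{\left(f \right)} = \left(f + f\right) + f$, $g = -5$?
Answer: $- \frac{81337915}{18} \approx -4.5188 \cdot 10^{6}$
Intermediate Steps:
$v{\left(f \right)} = 3 f$ ($v{\left(f \right)} = 2 f + f = 3 f$)
$Z = - \frac{34}{9}$ ($Z = \left(- \frac{1}{9}\right) 34 = - \frac{34}{9} \approx -3.7778$)
$X{\left(a \right)} = 20 + a$ ($X{\left(a \right)} = \left(-5\right) \left(-4\right) + a = 20 + a$)
$y{\left(c \right)} = - \frac{34}{9}$
$o{\left(F,S \right)} = \frac{1}{18}$ ($o{\left(F,S \right)} = \frac{1}{20 - 2} = \frac{1}{18}$)
$-4518773 - o{\left(y{\left(v{\left(4 \right)} \right)},1131 \right)} = -4518773 - \frac{1}{18} = - \frac{81337915}{18}$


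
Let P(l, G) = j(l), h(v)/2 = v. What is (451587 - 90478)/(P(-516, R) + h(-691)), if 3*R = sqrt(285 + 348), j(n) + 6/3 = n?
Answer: -361109/1900 ≈ -190.06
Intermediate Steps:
j(n) = -2 + n
R = sqrt(633)/3 (R = sqrt(285 + 348)/3 = sqrt(633)/3 ≈ 8.3865)
h(v) = 2*v
P(l, G) = -2 + l
(451587 - 90478)/(P(-516, R) + h(-691)) = (451587 - 90478)/((-2 - 516) + 2*(-691)) = 361109/(-518 - 1382) = 361109/(-1900) = 361109*(-1/1900) = -361109/1900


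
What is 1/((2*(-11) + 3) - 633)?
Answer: -1/652 ≈ -0.0015337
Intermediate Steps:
1/((2*(-11) + 3) - 633) = 1/((-22 + 3) - 633) = 1/(-19 - 633) = 1/(-652) = -1/652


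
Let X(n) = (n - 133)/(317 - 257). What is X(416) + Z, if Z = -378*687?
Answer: -15580877/60 ≈ -2.5968e+5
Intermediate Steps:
Z = -259686
X(n) = -133/60 + n/60 (X(n) = (-133 + n)/60 = (-133 + n)*(1/60) = -133/60 + n/60)
X(416) + Z = (-133/60 + (1/60)*416) - 259686 = (-133/60 + 104/15) - 259686 = 283/60 - 259686 = -15580877/60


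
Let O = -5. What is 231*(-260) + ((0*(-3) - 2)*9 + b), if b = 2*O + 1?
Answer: -60087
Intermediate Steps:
b = -9 (b = 2*(-5) + 1 = -10 + 1 = -9)
231*(-260) + ((0*(-3) - 2)*9 + b) = 231*(-260) + ((0*(-3) - 2)*9 - 9) = -60060 + ((0 - 2)*9 - 9) = -60060 + (-2*9 - 9) = -60060 + (-18 - 9) = -60060 - 27 = -60087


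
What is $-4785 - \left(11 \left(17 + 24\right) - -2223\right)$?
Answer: $-7459$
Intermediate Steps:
$-4785 - \left(11 \left(17 + 24\right) - -2223\right) = -4785 - \left(11 \cdot 41 + 2223\right) = -4785 - \left(451 + 2223\right) = -4785 - 2674 = -7459$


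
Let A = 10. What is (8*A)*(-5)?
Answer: -400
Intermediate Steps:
(8*A)*(-5) = (8*10)*(-5) = 80*(-5) = -400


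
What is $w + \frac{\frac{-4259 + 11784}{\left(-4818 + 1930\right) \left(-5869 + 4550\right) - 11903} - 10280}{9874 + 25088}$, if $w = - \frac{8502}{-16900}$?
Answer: $\frac{1503307277588}{7191362477975} \approx 0.20904$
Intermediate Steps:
$w = \frac{327}{650}$ ($w = \left(-8502\right) \left(- \frac{1}{16900}\right) = \frac{327}{650} \approx 0.50308$)
$w + \frac{\frac{-4259 + 11784}{\left(-4818 + 1930\right) \left(-5869 + 4550\right) - 11903} - 10280}{9874 + 25088} = \frac{327}{650} + \frac{\frac{-4259 + 11784}{\left(-4818 + 1930\right) \left(-5869 + 4550\right) - 11903} - 10280}{9874 + 25088} = \frac{327}{650} + \frac{\frac{7525}{\left(-2888\right) \left(-1319\right) - 11903} - 10280}{34962} = \frac{327}{650} + \left(\frac{7525}{3809272 - 11903} - 10280\right) \frac{1}{34962} = \frac{327}{650} + \left(\frac{7525}{3797369} - 10280\right) \frac{1}{34962} = \frac{327}{650} - \frac{13012315265}{44254538326} = \frac{1503307277588}{7191362477975}$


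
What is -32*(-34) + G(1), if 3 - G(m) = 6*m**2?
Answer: 1085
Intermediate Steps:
G(m) = 3 - 6*m**2
-32*(-34) + G(1) = -32*(-34) + (3 - 6*1**2) = 1088 + (3 - 6*1) = 1088 + (3 - 6) = 1088 - 3 = 1085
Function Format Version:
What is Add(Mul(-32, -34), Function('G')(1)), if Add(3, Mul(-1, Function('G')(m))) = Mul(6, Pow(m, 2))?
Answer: 1085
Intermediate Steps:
Function('G')(m) = Add(3, Mul(-6, Pow(m, 2))) (Function('G')(m) = Add(3, Mul(-1, Mul(6, Pow(m, 2)))) = Add(3, Mul(-6, Pow(m, 2))))
Add(Mul(-32, -34), Function('G')(1)) = Add(Mul(-32, -34), Add(3, Mul(-6, Pow(1, 2)))) = Add(1088, Add(3, Mul(-6, 1))) = Add(1088, Add(3, -6)) = Add(1088, -3) = 1085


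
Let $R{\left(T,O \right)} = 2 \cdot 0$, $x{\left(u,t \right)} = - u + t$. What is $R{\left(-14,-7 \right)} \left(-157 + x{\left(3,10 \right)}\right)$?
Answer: $0$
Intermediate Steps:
$x{\left(u,t \right)} = t - u$
$R{\left(T,O \right)} = 0$
$R{\left(-14,-7 \right)} \left(-157 + x{\left(3,10 \right)}\right) = 0 \left(-157 + \left(10 - 3\right)\right) = 0 \left(-157 + 7\right) = 0 \left(-150\right) = 0$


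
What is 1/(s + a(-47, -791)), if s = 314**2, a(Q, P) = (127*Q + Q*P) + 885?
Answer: 1/130689 ≈ 7.6517e-6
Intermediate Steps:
a(Q, P) = 885 + 127*Q + P*Q (a(Q, P) = (127*Q + P*Q) + 885 = 885 + 127*Q + P*Q)
s = 98596
1/(s + a(-47, -791)) = 1/(98596 + (885 + 127*(-47) - 791*(-47))) = 1/(98596 + (885 - 5969 + 37177)) = 1/(98596 + 32093) = 1/130689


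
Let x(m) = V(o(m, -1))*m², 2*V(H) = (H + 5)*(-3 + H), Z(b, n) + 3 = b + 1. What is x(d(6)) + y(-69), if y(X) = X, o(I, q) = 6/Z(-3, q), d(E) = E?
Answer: -8907/25 ≈ -356.28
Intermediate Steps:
Z(b, n) = -2 + b (Z(b, n) = -3 + (b + 1) = -3 + (1 + b) = -2 + b)
o(I, q) = -6/5 (o(I, q) = 6/(-2 - 3) = 6/(-5) = 6*(-⅕) = -6/5)
V(H) = (-3 + H)*(5 + H)/2 (V(H) = ((H + 5)*(-3 + H))/2 = ((5 + H)*(-3 + H))/2 = ((-3 + H)*(5 + H))/2 = (-3 + H)*(5 + H)/2)
x(m) = -399*m²/50 (x(m) = (-15/2 - 6/5 + (-6/5)²/2)*m² = (-15/2 - 6/5 + (½)*(36/25))*m² = (-15/2 - 6/5 + 18/25)*m² = -399*m²/50)
x(d(6)) + y(-69) = -399/50*6² - 69 = -399/50*36 - 69 = -7182/25 - 69 = -8907/25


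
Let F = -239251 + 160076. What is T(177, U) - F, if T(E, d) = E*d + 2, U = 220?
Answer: 118117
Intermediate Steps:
T(E, d) = 2 + E*d
F = -79175
T(177, U) - F = (2 + 177*220) - 1*(-79175) = (2 + 38940) + 79175 = 38942 + 79175 = 118117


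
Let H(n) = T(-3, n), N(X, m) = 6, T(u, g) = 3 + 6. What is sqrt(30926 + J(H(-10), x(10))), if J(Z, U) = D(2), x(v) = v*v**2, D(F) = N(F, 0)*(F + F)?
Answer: 5*sqrt(1238) ≈ 175.93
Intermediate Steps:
T(u, g) = 9
H(n) = 9
D(F) = 12*F (D(F) = 6*(F + F) = 6*(2*F) = 12*F)
x(v) = v**3
J(Z, U) = 24 (J(Z, U) = 12*2 = 24)
sqrt(30926 + J(H(-10), x(10))) = sqrt(30926 + 24) = sqrt(30950) = 5*sqrt(1238)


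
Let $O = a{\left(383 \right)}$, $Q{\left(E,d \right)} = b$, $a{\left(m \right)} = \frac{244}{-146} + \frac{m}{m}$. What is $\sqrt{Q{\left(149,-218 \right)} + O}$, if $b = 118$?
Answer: $\frac{\sqrt{625245}}{73} \approx 10.832$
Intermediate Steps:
$a{\left(m \right)} = - \frac{49}{73}$ ($a{\left(m \right)} = 244 \left(- \frac{1}{146}\right) + 1 = - \frac{122}{73} + 1 = - \frac{49}{73}$)
$Q{\left(E,d \right)} = 118$
$O = - \frac{49}{73} \approx -0.67123$
$\sqrt{Q{\left(149,-218 \right)} + O} = \sqrt{118 - \frac{49}{73}} = \sqrt{\frac{8565}{73}} = \frac{\sqrt{625245}}{73}$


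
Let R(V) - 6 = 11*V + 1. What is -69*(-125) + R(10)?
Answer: 8742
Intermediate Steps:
R(V) = 7 + 11*V (R(V) = 6 + (11*V + 1) = 6 + (1 + 11*V) = 7 + 11*V)
-69*(-125) + R(10) = -69*(-125) + (7 + 11*10) = 8625 + (7 + 110) = 8625 + 117 = 8742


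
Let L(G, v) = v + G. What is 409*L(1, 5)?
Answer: 2454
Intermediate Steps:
L(G, v) = G + v
409*L(1, 5) = 409*(1 + 5) = 409*6 = 2454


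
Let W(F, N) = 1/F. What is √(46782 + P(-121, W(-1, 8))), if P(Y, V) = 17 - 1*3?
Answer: 2*√11699 ≈ 216.32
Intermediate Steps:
P(Y, V) = 14 (P(Y, V) = 17 - 3 = 14)
√(46782 + P(-121, W(-1, 8))) = √(46782 + 14) = √46796 = 2*√11699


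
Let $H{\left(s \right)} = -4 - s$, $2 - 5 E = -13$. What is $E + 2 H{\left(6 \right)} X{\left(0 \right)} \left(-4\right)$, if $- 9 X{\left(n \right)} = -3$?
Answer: $\frac{89}{3} \approx 29.667$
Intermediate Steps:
$E = 3$ ($E = \frac{2}{5} - - \frac{13}{5} = \frac{2}{5} + \frac{13}{5} = 3$)
$X{\left(n \right)} = \frac{1}{3}$ ($X{\left(n \right)} = \left(- \frac{1}{9}\right) \left(-3\right) = \frac{1}{3}$)
$E + 2 H{\left(6 \right)} X{\left(0 \right)} \left(-4\right) = 3 + 2 \left(-4 - 6\right) \frac{1}{3} \left(-4\right) = 3 + 2 \left(-10\right) \frac{1}{3} \left(-4\right) = 3 + \left(-20\right) \frac{1}{3} \left(-4\right) = 3 - - \frac{80}{3} = 3 + \frac{80}{3} = \frac{89}{3}$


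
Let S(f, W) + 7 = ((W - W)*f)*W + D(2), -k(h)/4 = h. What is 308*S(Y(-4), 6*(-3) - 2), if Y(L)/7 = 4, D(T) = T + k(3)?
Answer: -5236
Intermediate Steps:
k(h) = -4*h
D(T) = -12 + T (D(T) = T - 4*3 = T - 12 = -12 + T)
Y(L) = 28 (Y(L) = 7*4 = 28)
S(f, W) = -17 (S(f, W) = -7 + (((W - W)*f)*W + (-12 + 2)) = -7 + ((0*f)*W - 10) = -7 + (0*W - 10) = -7 + (0 - 10) = -7 - 10 = -17)
308*S(Y(-4), 6*(-3) - 2) = 308*(-17) = -5236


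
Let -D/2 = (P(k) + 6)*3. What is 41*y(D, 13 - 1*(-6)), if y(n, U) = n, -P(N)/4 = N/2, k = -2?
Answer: -2460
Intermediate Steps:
P(N) = -2*N (P(N) = -4*N/2 = -2*N)
D = -60 (D = -2*(-2*(-2) + 6)*3 = -2*(4 + 6)*3 = -20*3 = -2*30 = -60)
41*y(D, 13 - 1*(-6)) = 41*(-60) = -2460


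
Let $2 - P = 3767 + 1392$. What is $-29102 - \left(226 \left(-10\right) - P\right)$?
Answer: $-31999$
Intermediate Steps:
$P = -5157$ ($P = 2 - \left(3767 + 1392\right) = 2 - 5159 = -5157$)
$-29102 - \left(226 \left(-10\right) - P\right) = -29102 - \left(226 \left(-10\right) - -5157\right) = -29102 - \left(-2260 + 5157\right) = -29102 - 2897 = -31999$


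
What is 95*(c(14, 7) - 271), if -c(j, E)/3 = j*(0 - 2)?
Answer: -17765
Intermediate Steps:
c(j, E) = 6*j (c(j, E) = -3*j*(0 - 2) = -3*j*(-2) = -(-6)*j = 6*j)
95*(c(14, 7) - 271) = 95*(6*14 - 271) = 95*(84 - 271) = 95*(-187) = -17765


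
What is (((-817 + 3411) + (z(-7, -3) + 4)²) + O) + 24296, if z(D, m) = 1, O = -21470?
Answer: 5445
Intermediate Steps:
(((-817 + 3411) + (z(-7, -3) + 4)²) + O) + 24296 = (((-817 + 3411) + (1 + 4)²) - 21470) + 24296 = ((2594 + 5²) - 21470) + 24296 = ((2594 + 25) - 21470) + 24296 = (2619 - 21470) + 24296 = -18851 + 24296 = 5445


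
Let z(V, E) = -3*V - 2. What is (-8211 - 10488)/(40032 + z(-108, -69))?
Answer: -18699/40354 ≈ -0.46337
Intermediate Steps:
z(V, E) = -2 - 3*V
(-8211 - 10488)/(40032 + z(-108, -69)) = (-8211 - 10488)/(40032 + (-2 - 3*(-108))) = -18699/(40032 + (-2 + 324)) = -18699/(40032 + 322) = -18699/40354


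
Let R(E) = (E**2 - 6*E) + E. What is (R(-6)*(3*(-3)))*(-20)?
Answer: 11880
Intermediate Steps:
R(E) = E**2 - 5*E
(R(-6)*(3*(-3)))*(-20) = ((-6*(-5 - 6))*(3*(-3)))*(-20) = (-6*(-11)*(-9))*(-20) = (66*(-9))*(-20) = -594*(-20) = 11880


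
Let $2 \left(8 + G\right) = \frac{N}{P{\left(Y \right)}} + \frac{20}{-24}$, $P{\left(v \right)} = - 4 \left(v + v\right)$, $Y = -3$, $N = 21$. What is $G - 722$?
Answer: $- \frac{35039}{48} \approx -729.98$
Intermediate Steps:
$P{\left(v \right)} = - 8 v$ ($P{\left(v \right)} = - 4 \cdot 2 v = - 8 v$)
$G = - \frac{383}{48}$ ($G = -8 + \frac{\frac{21}{\left(-8\right) \left(-3\right)} + \frac{20}{-24}}{2} = -8 + \frac{\frac{21}{24} + 20 \left(- \frac{1}{24}\right)}{2} = -8 + \frac{21 \cdot \frac{1}{24} - \frac{5}{6}}{2} = -8 + \frac{\frac{7}{8} - \frac{5}{6}}{2} = -8 + \frac{1}{2} \cdot \frac{1}{24} = -8 + \frac{1}{48} = - \frac{383}{48} \approx -7.9792$)
$G - 722 = - \frac{383}{48} - 722 = - \frac{35039}{48}$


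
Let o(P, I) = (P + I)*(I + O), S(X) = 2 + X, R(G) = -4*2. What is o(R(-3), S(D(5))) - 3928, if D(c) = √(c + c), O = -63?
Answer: -3552 - 67*√10 ≈ -3763.9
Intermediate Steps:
R(G) = -8
D(c) = √2*√c (D(c) = √(2*c) = √2*√c)
o(P, I) = (-63 + I)*(I + P) (o(P, I) = (P + I)*(I - 63) = (I + P)*(-63 + I) = (-63 + I)*(I + P))
o(R(-3), S(D(5))) - 3928 = ((2 + √2*√5)² - 63*(2 + √2*√5) - 63*(-8) + (2 + √2*√5)*(-8)) - 3928 = ((2 + √10)² - 63*(2 + √10) + 504 + (2 + √10)*(-8)) - 3928 = ((2 + √10)² + (-126 - 63*√10) + 504 + (-16 - 8*√10)) - 3928 = (362 + (2 + √10)² - 71*√10) - 3928 = -3566 + (2 + √10)² - 71*√10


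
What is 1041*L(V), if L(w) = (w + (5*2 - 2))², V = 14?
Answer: 503844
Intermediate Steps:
L(w) = (8 + w)² (L(w) = (w + (10 - 2))² = (w + 8)² = (8 + w)²)
1041*L(V) = 1041*(8 + 14)² = 1041*22² = 1041*484 = 503844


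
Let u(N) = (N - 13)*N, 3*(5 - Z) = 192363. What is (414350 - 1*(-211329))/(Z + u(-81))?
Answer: -625679/56502 ≈ -11.074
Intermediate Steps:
Z = -64116 (Z = 5 - 1/3*192363 = 5 - 64121 = -64116)
u(N) = N*(-13 + N) (u(N) = (-13 + N)*N = N*(-13 + N))
(414350 - 1*(-211329))/(Z + u(-81)) = (414350 - 1*(-211329))/(-64116 - 81*(-13 - 81)) = (414350 + 211329)/(-64116 - 81*(-94)) = 625679/(-64116 + 7614) = 625679/(-56502) = 625679*(-1/56502) = -625679/56502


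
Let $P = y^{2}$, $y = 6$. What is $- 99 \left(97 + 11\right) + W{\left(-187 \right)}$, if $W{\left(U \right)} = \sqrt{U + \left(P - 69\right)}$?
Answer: $-10692 + 2 i \sqrt{55} \approx -10692.0 + 14.832 i$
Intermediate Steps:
$P = 36$ ($P = 6^{2} = 36$)
$W{\left(U \right)} = \sqrt{-33 + U}$ ($W{\left(U \right)} = \sqrt{U + \left(36 - 69\right)} = \sqrt{U - 33} = \sqrt{-33 + U}$)
$- 99 \left(97 + 11\right) + W{\left(-187 \right)} = - 99 \left(97 + 11\right) + \sqrt{-33 - 187} = \left(-99\right) 108 + \sqrt{-220} = -10692 + 2 i \sqrt{55}$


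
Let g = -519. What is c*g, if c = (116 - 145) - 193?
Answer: 115218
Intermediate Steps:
c = -222 (c = -29 - 193 = -222)
c*g = -222*(-519) = 115218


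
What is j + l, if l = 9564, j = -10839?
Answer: -1275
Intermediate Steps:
j + l = -10839 + 9564 = -1275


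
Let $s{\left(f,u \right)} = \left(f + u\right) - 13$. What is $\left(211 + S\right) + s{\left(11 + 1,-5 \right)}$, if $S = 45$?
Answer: $250$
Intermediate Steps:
$s{\left(f,u \right)} = -13 + f + u$
$\left(211 + S\right) + s{\left(11 + 1,-5 \right)} = \left(211 + 45\right) - 6 = 256 - 6 = 250$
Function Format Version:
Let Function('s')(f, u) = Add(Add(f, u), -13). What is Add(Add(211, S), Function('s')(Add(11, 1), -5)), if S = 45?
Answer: 250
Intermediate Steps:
Function('s')(f, u) = Add(-13, f, u)
Add(Add(211, S), Function('s')(Add(11, 1), -5)) = Add(Add(211, 45), Add(-13, Add(11, 1), -5)) = Add(256, Add(-13, 12, -5)) = Add(256, -6) = 250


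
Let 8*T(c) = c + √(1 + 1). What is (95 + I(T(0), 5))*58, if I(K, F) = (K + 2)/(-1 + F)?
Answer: 5539 + 29*√2/16 ≈ 5541.6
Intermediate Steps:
T(c) = c/8 + √2/8 (T(c) = (c + √(1 + 1))/8 = (c + √2)/8 = c/8 + √2/8)
I(K, F) = (2 + K)/(-1 + F)
(95 + I(T(0), 5))*58 = (95 + (2 + ((⅛)*0 + √2/8))/(-1 + 5))*58 = (95 + (2 + (0 + √2/8))/4)*58 = (95 + (2 + √2/8)/4)*58 = (95 + (½ + √2/32))*58 = (191/2 + √2/32)*58 = 5539 + 29*√2/16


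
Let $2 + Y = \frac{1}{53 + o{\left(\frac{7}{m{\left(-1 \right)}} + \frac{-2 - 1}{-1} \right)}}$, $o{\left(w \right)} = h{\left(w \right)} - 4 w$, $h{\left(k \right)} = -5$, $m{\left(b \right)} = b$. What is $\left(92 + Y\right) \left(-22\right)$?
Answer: $- \frac{63371}{32} \approx -1980.3$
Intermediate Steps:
$o{\left(w \right)} = -5 - 4 w$
$Y = - \frac{127}{64}$ ($Y = -2 + \frac{1}{53 - \left(5 + 4 \left(\frac{7}{-1} + \frac{-2 - 1}{-1}\right)\right)} = -2 + \frac{1}{53 - \left(5 + 4 \left(7 \left(-1\right) + \left(-2 - 1\right) \left(-1\right)\right)\right)} = -2 + \frac{1}{53 - \left(5 + 4 \left(-7 - -3\right)\right)} = -2 + \frac{1}{53 - \left(5 + 4 \left(-7 + 3\right)\right)} = -2 + \frac{1}{53 - -11} = -2 + \frac{1}{53 + \left(-5 + 16\right)} = -2 + \frac{1}{53 + 11} = -2 + \frac{1}{64} = - \frac{127}{64} \approx -1.9844$)
$\left(92 + Y\right) \left(-22\right) = \left(92 - \frac{127}{64}\right) \left(-22\right) = \frac{5761}{64} \left(-22\right) = - \frac{63371}{32}$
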